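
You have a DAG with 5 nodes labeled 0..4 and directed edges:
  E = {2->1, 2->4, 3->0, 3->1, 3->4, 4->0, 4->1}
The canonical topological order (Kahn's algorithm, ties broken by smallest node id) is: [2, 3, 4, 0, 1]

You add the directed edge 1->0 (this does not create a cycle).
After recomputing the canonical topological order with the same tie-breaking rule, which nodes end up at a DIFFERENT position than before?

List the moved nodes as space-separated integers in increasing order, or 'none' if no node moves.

Old toposort: [2, 3, 4, 0, 1]
Added edge 1->0
Recompute Kahn (smallest-id tiebreak):
  initial in-degrees: [3, 3, 0, 0, 2]
  ready (indeg=0): [2, 3]
  pop 2: indeg[1]->2; indeg[4]->1 | ready=[3] | order so far=[2]
  pop 3: indeg[0]->2; indeg[1]->1; indeg[4]->0 | ready=[4] | order so far=[2, 3]
  pop 4: indeg[0]->1; indeg[1]->0 | ready=[1] | order so far=[2, 3, 4]
  pop 1: indeg[0]->0 | ready=[0] | order so far=[2, 3, 4, 1]
  pop 0: no out-edges | ready=[] | order so far=[2, 3, 4, 1, 0]
New canonical toposort: [2, 3, 4, 1, 0]
Compare positions:
  Node 0: index 3 -> 4 (moved)
  Node 1: index 4 -> 3 (moved)
  Node 2: index 0 -> 0 (same)
  Node 3: index 1 -> 1 (same)
  Node 4: index 2 -> 2 (same)
Nodes that changed position: 0 1

Answer: 0 1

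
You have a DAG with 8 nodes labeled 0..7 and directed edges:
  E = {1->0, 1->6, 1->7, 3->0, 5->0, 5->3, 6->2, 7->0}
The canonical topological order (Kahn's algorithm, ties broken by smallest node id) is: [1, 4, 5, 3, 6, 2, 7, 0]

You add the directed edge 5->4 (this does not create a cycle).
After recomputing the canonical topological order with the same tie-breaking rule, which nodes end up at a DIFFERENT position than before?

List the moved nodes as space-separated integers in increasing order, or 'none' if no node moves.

Old toposort: [1, 4, 5, 3, 6, 2, 7, 0]
Added edge 5->4
Recompute Kahn (smallest-id tiebreak):
  initial in-degrees: [4, 0, 1, 1, 1, 0, 1, 1]
  ready (indeg=0): [1, 5]
  pop 1: indeg[0]->3; indeg[6]->0; indeg[7]->0 | ready=[5, 6, 7] | order so far=[1]
  pop 5: indeg[0]->2; indeg[3]->0; indeg[4]->0 | ready=[3, 4, 6, 7] | order so far=[1, 5]
  pop 3: indeg[0]->1 | ready=[4, 6, 7] | order so far=[1, 5, 3]
  pop 4: no out-edges | ready=[6, 7] | order so far=[1, 5, 3, 4]
  pop 6: indeg[2]->0 | ready=[2, 7] | order so far=[1, 5, 3, 4, 6]
  pop 2: no out-edges | ready=[7] | order so far=[1, 5, 3, 4, 6, 2]
  pop 7: indeg[0]->0 | ready=[0] | order so far=[1, 5, 3, 4, 6, 2, 7]
  pop 0: no out-edges | ready=[] | order so far=[1, 5, 3, 4, 6, 2, 7, 0]
New canonical toposort: [1, 5, 3, 4, 6, 2, 7, 0]
Compare positions:
  Node 0: index 7 -> 7 (same)
  Node 1: index 0 -> 0 (same)
  Node 2: index 5 -> 5 (same)
  Node 3: index 3 -> 2 (moved)
  Node 4: index 1 -> 3 (moved)
  Node 5: index 2 -> 1 (moved)
  Node 6: index 4 -> 4 (same)
  Node 7: index 6 -> 6 (same)
Nodes that changed position: 3 4 5

Answer: 3 4 5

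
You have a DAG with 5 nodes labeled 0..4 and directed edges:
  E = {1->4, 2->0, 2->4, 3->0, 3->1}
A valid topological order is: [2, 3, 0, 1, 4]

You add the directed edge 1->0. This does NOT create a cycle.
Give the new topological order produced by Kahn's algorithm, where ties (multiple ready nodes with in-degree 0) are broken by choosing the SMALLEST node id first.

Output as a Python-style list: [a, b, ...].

Old toposort: [2, 3, 0, 1, 4]
Added edge: 1->0
Position of 1 (3) > position of 0 (2). Must reorder: 1 must now come before 0.
Run Kahn's algorithm (break ties by smallest node id):
  initial in-degrees: [3, 1, 0, 0, 2]
  ready (indeg=0): [2, 3]
  pop 2: indeg[0]->2; indeg[4]->1 | ready=[3] | order so far=[2]
  pop 3: indeg[0]->1; indeg[1]->0 | ready=[1] | order so far=[2, 3]
  pop 1: indeg[0]->0; indeg[4]->0 | ready=[0, 4] | order so far=[2, 3, 1]
  pop 0: no out-edges | ready=[4] | order so far=[2, 3, 1, 0]
  pop 4: no out-edges | ready=[] | order so far=[2, 3, 1, 0, 4]
  Result: [2, 3, 1, 0, 4]

Answer: [2, 3, 1, 0, 4]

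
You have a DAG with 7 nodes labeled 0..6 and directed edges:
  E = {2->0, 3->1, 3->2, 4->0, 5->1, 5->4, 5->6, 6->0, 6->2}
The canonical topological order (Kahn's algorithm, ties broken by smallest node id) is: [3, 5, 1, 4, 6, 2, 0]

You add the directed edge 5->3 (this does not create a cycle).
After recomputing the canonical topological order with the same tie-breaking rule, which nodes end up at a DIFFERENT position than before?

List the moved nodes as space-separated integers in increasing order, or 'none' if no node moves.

Old toposort: [3, 5, 1, 4, 6, 2, 0]
Added edge 5->3
Recompute Kahn (smallest-id tiebreak):
  initial in-degrees: [3, 2, 2, 1, 1, 0, 1]
  ready (indeg=0): [5]
  pop 5: indeg[1]->1; indeg[3]->0; indeg[4]->0; indeg[6]->0 | ready=[3, 4, 6] | order so far=[5]
  pop 3: indeg[1]->0; indeg[2]->1 | ready=[1, 4, 6] | order so far=[5, 3]
  pop 1: no out-edges | ready=[4, 6] | order so far=[5, 3, 1]
  pop 4: indeg[0]->2 | ready=[6] | order so far=[5, 3, 1, 4]
  pop 6: indeg[0]->1; indeg[2]->0 | ready=[2] | order so far=[5, 3, 1, 4, 6]
  pop 2: indeg[0]->0 | ready=[0] | order so far=[5, 3, 1, 4, 6, 2]
  pop 0: no out-edges | ready=[] | order so far=[5, 3, 1, 4, 6, 2, 0]
New canonical toposort: [5, 3, 1, 4, 6, 2, 0]
Compare positions:
  Node 0: index 6 -> 6 (same)
  Node 1: index 2 -> 2 (same)
  Node 2: index 5 -> 5 (same)
  Node 3: index 0 -> 1 (moved)
  Node 4: index 3 -> 3 (same)
  Node 5: index 1 -> 0 (moved)
  Node 6: index 4 -> 4 (same)
Nodes that changed position: 3 5

Answer: 3 5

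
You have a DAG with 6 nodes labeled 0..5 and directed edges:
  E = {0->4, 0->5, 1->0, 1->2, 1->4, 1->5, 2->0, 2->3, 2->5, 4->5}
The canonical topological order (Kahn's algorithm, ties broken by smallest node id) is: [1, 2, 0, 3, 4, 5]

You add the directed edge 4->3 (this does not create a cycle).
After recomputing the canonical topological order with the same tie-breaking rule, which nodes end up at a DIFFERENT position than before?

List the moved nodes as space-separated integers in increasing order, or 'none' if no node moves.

Old toposort: [1, 2, 0, 3, 4, 5]
Added edge 4->3
Recompute Kahn (smallest-id tiebreak):
  initial in-degrees: [2, 0, 1, 2, 2, 4]
  ready (indeg=0): [1]
  pop 1: indeg[0]->1; indeg[2]->0; indeg[4]->1; indeg[5]->3 | ready=[2] | order so far=[1]
  pop 2: indeg[0]->0; indeg[3]->1; indeg[5]->2 | ready=[0] | order so far=[1, 2]
  pop 0: indeg[4]->0; indeg[5]->1 | ready=[4] | order so far=[1, 2, 0]
  pop 4: indeg[3]->0; indeg[5]->0 | ready=[3, 5] | order so far=[1, 2, 0, 4]
  pop 3: no out-edges | ready=[5] | order so far=[1, 2, 0, 4, 3]
  pop 5: no out-edges | ready=[] | order so far=[1, 2, 0, 4, 3, 5]
New canonical toposort: [1, 2, 0, 4, 3, 5]
Compare positions:
  Node 0: index 2 -> 2 (same)
  Node 1: index 0 -> 0 (same)
  Node 2: index 1 -> 1 (same)
  Node 3: index 3 -> 4 (moved)
  Node 4: index 4 -> 3 (moved)
  Node 5: index 5 -> 5 (same)
Nodes that changed position: 3 4

Answer: 3 4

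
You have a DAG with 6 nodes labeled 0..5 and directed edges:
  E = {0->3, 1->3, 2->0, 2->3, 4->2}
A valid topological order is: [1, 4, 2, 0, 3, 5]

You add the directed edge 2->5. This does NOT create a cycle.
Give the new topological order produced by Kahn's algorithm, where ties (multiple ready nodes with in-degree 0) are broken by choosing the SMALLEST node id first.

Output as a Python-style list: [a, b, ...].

Answer: [1, 4, 2, 0, 3, 5]

Derivation:
Old toposort: [1, 4, 2, 0, 3, 5]
Added edge: 2->5
Position of 2 (2) < position of 5 (5). Old order still valid.
Run Kahn's algorithm (break ties by smallest node id):
  initial in-degrees: [1, 0, 1, 3, 0, 1]
  ready (indeg=0): [1, 4]
  pop 1: indeg[3]->2 | ready=[4] | order so far=[1]
  pop 4: indeg[2]->0 | ready=[2] | order so far=[1, 4]
  pop 2: indeg[0]->0; indeg[3]->1; indeg[5]->0 | ready=[0, 5] | order so far=[1, 4, 2]
  pop 0: indeg[3]->0 | ready=[3, 5] | order so far=[1, 4, 2, 0]
  pop 3: no out-edges | ready=[5] | order so far=[1, 4, 2, 0, 3]
  pop 5: no out-edges | ready=[] | order so far=[1, 4, 2, 0, 3, 5]
  Result: [1, 4, 2, 0, 3, 5]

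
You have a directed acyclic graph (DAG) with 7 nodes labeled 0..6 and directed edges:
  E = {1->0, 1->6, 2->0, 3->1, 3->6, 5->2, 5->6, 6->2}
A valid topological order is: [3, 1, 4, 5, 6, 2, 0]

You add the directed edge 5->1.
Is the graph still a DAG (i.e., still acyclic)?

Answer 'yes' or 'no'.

Given toposort: [3, 1, 4, 5, 6, 2, 0]
Position of 5: index 3; position of 1: index 1
New edge 5->1: backward (u after v in old order)
Backward edge: old toposort is now invalid. Check if this creates a cycle.
Does 1 already reach 5? Reachable from 1: [0, 1, 2, 6]. NO -> still a DAG (reorder needed).
Still a DAG? yes

Answer: yes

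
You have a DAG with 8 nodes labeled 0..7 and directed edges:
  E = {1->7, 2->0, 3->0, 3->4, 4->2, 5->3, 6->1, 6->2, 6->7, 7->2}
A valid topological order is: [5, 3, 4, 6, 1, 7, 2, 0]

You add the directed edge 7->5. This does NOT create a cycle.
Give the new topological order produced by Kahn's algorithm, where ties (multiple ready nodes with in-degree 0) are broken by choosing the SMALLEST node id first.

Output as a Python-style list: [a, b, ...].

Answer: [6, 1, 7, 5, 3, 4, 2, 0]

Derivation:
Old toposort: [5, 3, 4, 6, 1, 7, 2, 0]
Added edge: 7->5
Position of 7 (5) > position of 5 (0). Must reorder: 7 must now come before 5.
Run Kahn's algorithm (break ties by smallest node id):
  initial in-degrees: [2, 1, 3, 1, 1, 1, 0, 2]
  ready (indeg=0): [6]
  pop 6: indeg[1]->0; indeg[2]->2; indeg[7]->1 | ready=[1] | order so far=[6]
  pop 1: indeg[7]->0 | ready=[7] | order so far=[6, 1]
  pop 7: indeg[2]->1; indeg[5]->0 | ready=[5] | order so far=[6, 1, 7]
  pop 5: indeg[3]->0 | ready=[3] | order so far=[6, 1, 7, 5]
  pop 3: indeg[0]->1; indeg[4]->0 | ready=[4] | order so far=[6, 1, 7, 5, 3]
  pop 4: indeg[2]->0 | ready=[2] | order so far=[6, 1, 7, 5, 3, 4]
  pop 2: indeg[0]->0 | ready=[0] | order so far=[6, 1, 7, 5, 3, 4, 2]
  pop 0: no out-edges | ready=[] | order so far=[6, 1, 7, 5, 3, 4, 2, 0]
  Result: [6, 1, 7, 5, 3, 4, 2, 0]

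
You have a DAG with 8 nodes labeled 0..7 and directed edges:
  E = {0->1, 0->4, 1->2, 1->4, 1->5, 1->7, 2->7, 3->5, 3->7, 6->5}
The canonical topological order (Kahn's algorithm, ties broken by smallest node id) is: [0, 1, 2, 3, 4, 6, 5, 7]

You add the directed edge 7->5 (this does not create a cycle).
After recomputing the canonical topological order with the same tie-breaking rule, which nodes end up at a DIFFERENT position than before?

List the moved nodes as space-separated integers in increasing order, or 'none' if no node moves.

Old toposort: [0, 1, 2, 3, 4, 6, 5, 7]
Added edge 7->5
Recompute Kahn (smallest-id tiebreak):
  initial in-degrees: [0, 1, 1, 0, 2, 4, 0, 3]
  ready (indeg=0): [0, 3, 6]
  pop 0: indeg[1]->0; indeg[4]->1 | ready=[1, 3, 6] | order so far=[0]
  pop 1: indeg[2]->0; indeg[4]->0; indeg[5]->3; indeg[7]->2 | ready=[2, 3, 4, 6] | order so far=[0, 1]
  pop 2: indeg[7]->1 | ready=[3, 4, 6] | order so far=[0, 1, 2]
  pop 3: indeg[5]->2; indeg[7]->0 | ready=[4, 6, 7] | order so far=[0, 1, 2, 3]
  pop 4: no out-edges | ready=[6, 7] | order so far=[0, 1, 2, 3, 4]
  pop 6: indeg[5]->1 | ready=[7] | order so far=[0, 1, 2, 3, 4, 6]
  pop 7: indeg[5]->0 | ready=[5] | order so far=[0, 1, 2, 3, 4, 6, 7]
  pop 5: no out-edges | ready=[] | order so far=[0, 1, 2, 3, 4, 6, 7, 5]
New canonical toposort: [0, 1, 2, 3, 4, 6, 7, 5]
Compare positions:
  Node 0: index 0 -> 0 (same)
  Node 1: index 1 -> 1 (same)
  Node 2: index 2 -> 2 (same)
  Node 3: index 3 -> 3 (same)
  Node 4: index 4 -> 4 (same)
  Node 5: index 6 -> 7 (moved)
  Node 6: index 5 -> 5 (same)
  Node 7: index 7 -> 6 (moved)
Nodes that changed position: 5 7

Answer: 5 7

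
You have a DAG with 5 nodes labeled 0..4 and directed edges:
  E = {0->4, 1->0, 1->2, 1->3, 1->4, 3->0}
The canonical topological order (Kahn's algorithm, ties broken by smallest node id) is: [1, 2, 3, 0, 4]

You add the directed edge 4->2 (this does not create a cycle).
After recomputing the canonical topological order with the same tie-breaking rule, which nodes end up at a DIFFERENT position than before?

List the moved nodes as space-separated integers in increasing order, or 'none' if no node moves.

Old toposort: [1, 2, 3, 0, 4]
Added edge 4->2
Recompute Kahn (smallest-id tiebreak):
  initial in-degrees: [2, 0, 2, 1, 2]
  ready (indeg=0): [1]
  pop 1: indeg[0]->1; indeg[2]->1; indeg[3]->0; indeg[4]->1 | ready=[3] | order so far=[1]
  pop 3: indeg[0]->0 | ready=[0] | order so far=[1, 3]
  pop 0: indeg[4]->0 | ready=[4] | order so far=[1, 3, 0]
  pop 4: indeg[2]->0 | ready=[2] | order so far=[1, 3, 0, 4]
  pop 2: no out-edges | ready=[] | order so far=[1, 3, 0, 4, 2]
New canonical toposort: [1, 3, 0, 4, 2]
Compare positions:
  Node 0: index 3 -> 2 (moved)
  Node 1: index 0 -> 0 (same)
  Node 2: index 1 -> 4 (moved)
  Node 3: index 2 -> 1 (moved)
  Node 4: index 4 -> 3 (moved)
Nodes that changed position: 0 2 3 4

Answer: 0 2 3 4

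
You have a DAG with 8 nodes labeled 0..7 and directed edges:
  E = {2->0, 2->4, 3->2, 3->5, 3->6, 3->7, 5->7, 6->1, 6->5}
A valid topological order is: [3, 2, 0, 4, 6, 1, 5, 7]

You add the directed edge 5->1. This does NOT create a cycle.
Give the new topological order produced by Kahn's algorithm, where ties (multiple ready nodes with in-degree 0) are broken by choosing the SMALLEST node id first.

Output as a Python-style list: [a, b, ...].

Answer: [3, 2, 0, 4, 6, 5, 1, 7]

Derivation:
Old toposort: [3, 2, 0, 4, 6, 1, 5, 7]
Added edge: 5->1
Position of 5 (6) > position of 1 (5). Must reorder: 5 must now come before 1.
Run Kahn's algorithm (break ties by smallest node id):
  initial in-degrees: [1, 2, 1, 0, 1, 2, 1, 2]
  ready (indeg=0): [3]
  pop 3: indeg[2]->0; indeg[5]->1; indeg[6]->0; indeg[7]->1 | ready=[2, 6] | order so far=[3]
  pop 2: indeg[0]->0; indeg[4]->0 | ready=[0, 4, 6] | order so far=[3, 2]
  pop 0: no out-edges | ready=[4, 6] | order so far=[3, 2, 0]
  pop 4: no out-edges | ready=[6] | order so far=[3, 2, 0, 4]
  pop 6: indeg[1]->1; indeg[5]->0 | ready=[5] | order so far=[3, 2, 0, 4, 6]
  pop 5: indeg[1]->0; indeg[7]->0 | ready=[1, 7] | order so far=[3, 2, 0, 4, 6, 5]
  pop 1: no out-edges | ready=[7] | order so far=[3, 2, 0, 4, 6, 5, 1]
  pop 7: no out-edges | ready=[] | order so far=[3, 2, 0, 4, 6, 5, 1, 7]
  Result: [3, 2, 0, 4, 6, 5, 1, 7]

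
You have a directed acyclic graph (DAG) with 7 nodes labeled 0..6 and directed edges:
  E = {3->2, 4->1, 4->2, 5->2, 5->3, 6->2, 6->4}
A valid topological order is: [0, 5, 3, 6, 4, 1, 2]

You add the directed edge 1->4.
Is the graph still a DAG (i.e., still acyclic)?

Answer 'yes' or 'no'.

Given toposort: [0, 5, 3, 6, 4, 1, 2]
Position of 1: index 5; position of 4: index 4
New edge 1->4: backward (u after v in old order)
Backward edge: old toposort is now invalid. Check if this creates a cycle.
Does 4 already reach 1? Reachable from 4: [1, 2, 4]. YES -> cycle!
Still a DAG? no

Answer: no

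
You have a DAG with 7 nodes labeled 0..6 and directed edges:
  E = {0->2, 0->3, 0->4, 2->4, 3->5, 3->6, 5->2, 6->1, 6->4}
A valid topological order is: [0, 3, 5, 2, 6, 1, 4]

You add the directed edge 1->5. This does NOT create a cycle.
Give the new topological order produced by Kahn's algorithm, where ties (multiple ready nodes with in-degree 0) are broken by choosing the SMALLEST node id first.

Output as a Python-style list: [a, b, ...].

Answer: [0, 3, 6, 1, 5, 2, 4]

Derivation:
Old toposort: [0, 3, 5, 2, 6, 1, 4]
Added edge: 1->5
Position of 1 (5) > position of 5 (2). Must reorder: 1 must now come before 5.
Run Kahn's algorithm (break ties by smallest node id):
  initial in-degrees: [0, 1, 2, 1, 3, 2, 1]
  ready (indeg=0): [0]
  pop 0: indeg[2]->1; indeg[3]->0; indeg[4]->2 | ready=[3] | order so far=[0]
  pop 3: indeg[5]->1; indeg[6]->0 | ready=[6] | order so far=[0, 3]
  pop 6: indeg[1]->0; indeg[4]->1 | ready=[1] | order so far=[0, 3, 6]
  pop 1: indeg[5]->0 | ready=[5] | order so far=[0, 3, 6, 1]
  pop 5: indeg[2]->0 | ready=[2] | order so far=[0, 3, 6, 1, 5]
  pop 2: indeg[4]->0 | ready=[4] | order so far=[0, 3, 6, 1, 5, 2]
  pop 4: no out-edges | ready=[] | order so far=[0, 3, 6, 1, 5, 2, 4]
  Result: [0, 3, 6, 1, 5, 2, 4]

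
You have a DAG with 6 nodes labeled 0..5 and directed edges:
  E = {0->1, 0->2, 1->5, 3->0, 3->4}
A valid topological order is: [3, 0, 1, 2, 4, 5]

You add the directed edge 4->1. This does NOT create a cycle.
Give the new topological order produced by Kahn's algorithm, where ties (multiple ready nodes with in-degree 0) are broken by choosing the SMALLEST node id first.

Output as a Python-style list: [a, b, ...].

Old toposort: [3, 0, 1, 2, 4, 5]
Added edge: 4->1
Position of 4 (4) > position of 1 (2). Must reorder: 4 must now come before 1.
Run Kahn's algorithm (break ties by smallest node id):
  initial in-degrees: [1, 2, 1, 0, 1, 1]
  ready (indeg=0): [3]
  pop 3: indeg[0]->0; indeg[4]->0 | ready=[0, 4] | order so far=[3]
  pop 0: indeg[1]->1; indeg[2]->0 | ready=[2, 4] | order so far=[3, 0]
  pop 2: no out-edges | ready=[4] | order so far=[3, 0, 2]
  pop 4: indeg[1]->0 | ready=[1] | order so far=[3, 0, 2, 4]
  pop 1: indeg[5]->0 | ready=[5] | order so far=[3, 0, 2, 4, 1]
  pop 5: no out-edges | ready=[] | order so far=[3, 0, 2, 4, 1, 5]
  Result: [3, 0, 2, 4, 1, 5]

Answer: [3, 0, 2, 4, 1, 5]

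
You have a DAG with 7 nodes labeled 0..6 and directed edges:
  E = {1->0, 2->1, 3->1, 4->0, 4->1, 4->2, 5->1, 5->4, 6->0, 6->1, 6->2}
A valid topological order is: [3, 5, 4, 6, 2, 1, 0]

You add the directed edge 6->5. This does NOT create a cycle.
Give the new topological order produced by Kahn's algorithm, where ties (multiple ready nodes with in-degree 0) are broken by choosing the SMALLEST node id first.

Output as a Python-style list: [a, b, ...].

Answer: [3, 6, 5, 4, 2, 1, 0]

Derivation:
Old toposort: [3, 5, 4, 6, 2, 1, 0]
Added edge: 6->5
Position of 6 (3) > position of 5 (1). Must reorder: 6 must now come before 5.
Run Kahn's algorithm (break ties by smallest node id):
  initial in-degrees: [3, 5, 2, 0, 1, 1, 0]
  ready (indeg=0): [3, 6]
  pop 3: indeg[1]->4 | ready=[6] | order so far=[3]
  pop 6: indeg[0]->2; indeg[1]->3; indeg[2]->1; indeg[5]->0 | ready=[5] | order so far=[3, 6]
  pop 5: indeg[1]->2; indeg[4]->0 | ready=[4] | order so far=[3, 6, 5]
  pop 4: indeg[0]->1; indeg[1]->1; indeg[2]->0 | ready=[2] | order so far=[3, 6, 5, 4]
  pop 2: indeg[1]->0 | ready=[1] | order so far=[3, 6, 5, 4, 2]
  pop 1: indeg[0]->0 | ready=[0] | order so far=[3, 6, 5, 4, 2, 1]
  pop 0: no out-edges | ready=[] | order so far=[3, 6, 5, 4, 2, 1, 0]
  Result: [3, 6, 5, 4, 2, 1, 0]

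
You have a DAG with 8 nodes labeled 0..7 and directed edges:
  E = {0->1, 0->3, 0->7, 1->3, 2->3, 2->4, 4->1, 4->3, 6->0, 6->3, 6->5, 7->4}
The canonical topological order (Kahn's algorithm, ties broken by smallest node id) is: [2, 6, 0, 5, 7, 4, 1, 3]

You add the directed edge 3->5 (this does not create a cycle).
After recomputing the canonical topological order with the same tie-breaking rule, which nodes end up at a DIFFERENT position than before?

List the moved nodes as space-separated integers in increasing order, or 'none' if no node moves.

Old toposort: [2, 6, 0, 5, 7, 4, 1, 3]
Added edge 3->5
Recompute Kahn (smallest-id tiebreak):
  initial in-degrees: [1, 2, 0, 5, 2, 2, 0, 1]
  ready (indeg=0): [2, 6]
  pop 2: indeg[3]->4; indeg[4]->1 | ready=[6] | order so far=[2]
  pop 6: indeg[0]->0; indeg[3]->3; indeg[5]->1 | ready=[0] | order so far=[2, 6]
  pop 0: indeg[1]->1; indeg[3]->2; indeg[7]->0 | ready=[7] | order so far=[2, 6, 0]
  pop 7: indeg[4]->0 | ready=[4] | order so far=[2, 6, 0, 7]
  pop 4: indeg[1]->0; indeg[3]->1 | ready=[1] | order so far=[2, 6, 0, 7, 4]
  pop 1: indeg[3]->0 | ready=[3] | order so far=[2, 6, 0, 7, 4, 1]
  pop 3: indeg[5]->0 | ready=[5] | order so far=[2, 6, 0, 7, 4, 1, 3]
  pop 5: no out-edges | ready=[] | order so far=[2, 6, 0, 7, 4, 1, 3, 5]
New canonical toposort: [2, 6, 0, 7, 4, 1, 3, 5]
Compare positions:
  Node 0: index 2 -> 2 (same)
  Node 1: index 6 -> 5 (moved)
  Node 2: index 0 -> 0 (same)
  Node 3: index 7 -> 6 (moved)
  Node 4: index 5 -> 4 (moved)
  Node 5: index 3 -> 7 (moved)
  Node 6: index 1 -> 1 (same)
  Node 7: index 4 -> 3 (moved)
Nodes that changed position: 1 3 4 5 7

Answer: 1 3 4 5 7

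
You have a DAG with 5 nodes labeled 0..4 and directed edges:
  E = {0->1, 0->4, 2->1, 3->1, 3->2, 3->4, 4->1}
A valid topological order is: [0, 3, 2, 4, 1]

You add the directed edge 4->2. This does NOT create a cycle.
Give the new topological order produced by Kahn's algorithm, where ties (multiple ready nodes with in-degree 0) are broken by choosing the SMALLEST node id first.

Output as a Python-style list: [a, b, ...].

Answer: [0, 3, 4, 2, 1]

Derivation:
Old toposort: [0, 3, 2, 4, 1]
Added edge: 4->2
Position of 4 (3) > position of 2 (2). Must reorder: 4 must now come before 2.
Run Kahn's algorithm (break ties by smallest node id):
  initial in-degrees: [0, 4, 2, 0, 2]
  ready (indeg=0): [0, 3]
  pop 0: indeg[1]->3; indeg[4]->1 | ready=[3] | order so far=[0]
  pop 3: indeg[1]->2; indeg[2]->1; indeg[4]->0 | ready=[4] | order so far=[0, 3]
  pop 4: indeg[1]->1; indeg[2]->0 | ready=[2] | order so far=[0, 3, 4]
  pop 2: indeg[1]->0 | ready=[1] | order so far=[0, 3, 4, 2]
  pop 1: no out-edges | ready=[] | order so far=[0, 3, 4, 2, 1]
  Result: [0, 3, 4, 2, 1]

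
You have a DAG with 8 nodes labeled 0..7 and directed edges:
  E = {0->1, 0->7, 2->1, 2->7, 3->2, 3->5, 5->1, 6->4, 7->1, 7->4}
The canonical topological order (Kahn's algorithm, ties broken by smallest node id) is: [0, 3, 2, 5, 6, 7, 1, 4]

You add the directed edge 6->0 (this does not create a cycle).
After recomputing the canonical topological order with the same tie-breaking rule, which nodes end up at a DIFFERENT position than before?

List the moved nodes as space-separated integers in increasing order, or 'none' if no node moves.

Old toposort: [0, 3, 2, 5, 6, 7, 1, 4]
Added edge 6->0
Recompute Kahn (smallest-id tiebreak):
  initial in-degrees: [1, 4, 1, 0, 2, 1, 0, 2]
  ready (indeg=0): [3, 6]
  pop 3: indeg[2]->0; indeg[5]->0 | ready=[2, 5, 6] | order so far=[3]
  pop 2: indeg[1]->3; indeg[7]->1 | ready=[5, 6] | order so far=[3, 2]
  pop 5: indeg[1]->2 | ready=[6] | order so far=[3, 2, 5]
  pop 6: indeg[0]->0; indeg[4]->1 | ready=[0] | order so far=[3, 2, 5, 6]
  pop 0: indeg[1]->1; indeg[7]->0 | ready=[7] | order so far=[3, 2, 5, 6, 0]
  pop 7: indeg[1]->0; indeg[4]->0 | ready=[1, 4] | order so far=[3, 2, 5, 6, 0, 7]
  pop 1: no out-edges | ready=[4] | order so far=[3, 2, 5, 6, 0, 7, 1]
  pop 4: no out-edges | ready=[] | order so far=[3, 2, 5, 6, 0, 7, 1, 4]
New canonical toposort: [3, 2, 5, 6, 0, 7, 1, 4]
Compare positions:
  Node 0: index 0 -> 4 (moved)
  Node 1: index 6 -> 6 (same)
  Node 2: index 2 -> 1 (moved)
  Node 3: index 1 -> 0 (moved)
  Node 4: index 7 -> 7 (same)
  Node 5: index 3 -> 2 (moved)
  Node 6: index 4 -> 3 (moved)
  Node 7: index 5 -> 5 (same)
Nodes that changed position: 0 2 3 5 6

Answer: 0 2 3 5 6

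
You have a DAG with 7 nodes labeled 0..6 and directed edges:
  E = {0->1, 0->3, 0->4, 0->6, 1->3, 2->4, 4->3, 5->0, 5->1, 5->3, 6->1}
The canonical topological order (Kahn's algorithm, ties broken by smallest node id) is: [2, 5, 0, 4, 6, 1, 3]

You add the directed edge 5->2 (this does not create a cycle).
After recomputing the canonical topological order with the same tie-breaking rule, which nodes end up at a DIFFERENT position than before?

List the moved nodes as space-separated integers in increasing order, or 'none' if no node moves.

Answer: 0 2 5

Derivation:
Old toposort: [2, 5, 0, 4, 6, 1, 3]
Added edge 5->2
Recompute Kahn (smallest-id tiebreak):
  initial in-degrees: [1, 3, 1, 4, 2, 0, 1]
  ready (indeg=0): [5]
  pop 5: indeg[0]->0; indeg[1]->2; indeg[2]->0; indeg[3]->3 | ready=[0, 2] | order so far=[5]
  pop 0: indeg[1]->1; indeg[3]->2; indeg[4]->1; indeg[6]->0 | ready=[2, 6] | order so far=[5, 0]
  pop 2: indeg[4]->0 | ready=[4, 6] | order so far=[5, 0, 2]
  pop 4: indeg[3]->1 | ready=[6] | order so far=[5, 0, 2, 4]
  pop 6: indeg[1]->0 | ready=[1] | order so far=[5, 0, 2, 4, 6]
  pop 1: indeg[3]->0 | ready=[3] | order so far=[5, 0, 2, 4, 6, 1]
  pop 3: no out-edges | ready=[] | order so far=[5, 0, 2, 4, 6, 1, 3]
New canonical toposort: [5, 0, 2, 4, 6, 1, 3]
Compare positions:
  Node 0: index 2 -> 1 (moved)
  Node 1: index 5 -> 5 (same)
  Node 2: index 0 -> 2 (moved)
  Node 3: index 6 -> 6 (same)
  Node 4: index 3 -> 3 (same)
  Node 5: index 1 -> 0 (moved)
  Node 6: index 4 -> 4 (same)
Nodes that changed position: 0 2 5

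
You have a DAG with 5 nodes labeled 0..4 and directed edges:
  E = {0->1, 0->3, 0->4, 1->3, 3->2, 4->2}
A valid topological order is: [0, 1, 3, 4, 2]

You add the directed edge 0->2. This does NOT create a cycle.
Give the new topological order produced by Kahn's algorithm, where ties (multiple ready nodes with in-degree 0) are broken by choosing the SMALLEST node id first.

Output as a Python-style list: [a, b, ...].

Answer: [0, 1, 3, 4, 2]

Derivation:
Old toposort: [0, 1, 3, 4, 2]
Added edge: 0->2
Position of 0 (0) < position of 2 (4). Old order still valid.
Run Kahn's algorithm (break ties by smallest node id):
  initial in-degrees: [0, 1, 3, 2, 1]
  ready (indeg=0): [0]
  pop 0: indeg[1]->0; indeg[2]->2; indeg[3]->1; indeg[4]->0 | ready=[1, 4] | order so far=[0]
  pop 1: indeg[3]->0 | ready=[3, 4] | order so far=[0, 1]
  pop 3: indeg[2]->1 | ready=[4] | order so far=[0, 1, 3]
  pop 4: indeg[2]->0 | ready=[2] | order so far=[0, 1, 3, 4]
  pop 2: no out-edges | ready=[] | order so far=[0, 1, 3, 4, 2]
  Result: [0, 1, 3, 4, 2]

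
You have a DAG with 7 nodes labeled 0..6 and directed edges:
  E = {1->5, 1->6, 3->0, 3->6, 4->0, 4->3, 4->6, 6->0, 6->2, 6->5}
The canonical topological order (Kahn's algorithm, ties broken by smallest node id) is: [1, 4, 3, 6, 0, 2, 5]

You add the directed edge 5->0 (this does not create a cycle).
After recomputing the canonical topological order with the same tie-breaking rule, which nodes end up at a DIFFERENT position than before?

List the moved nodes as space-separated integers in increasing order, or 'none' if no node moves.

Old toposort: [1, 4, 3, 6, 0, 2, 5]
Added edge 5->0
Recompute Kahn (smallest-id tiebreak):
  initial in-degrees: [4, 0, 1, 1, 0, 2, 3]
  ready (indeg=0): [1, 4]
  pop 1: indeg[5]->1; indeg[6]->2 | ready=[4] | order so far=[1]
  pop 4: indeg[0]->3; indeg[3]->0; indeg[6]->1 | ready=[3] | order so far=[1, 4]
  pop 3: indeg[0]->2; indeg[6]->0 | ready=[6] | order so far=[1, 4, 3]
  pop 6: indeg[0]->1; indeg[2]->0; indeg[5]->0 | ready=[2, 5] | order so far=[1, 4, 3, 6]
  pop 2: no out-edges | ready=[5] | order so far=[1, 4, 3, 6, 2]
  pop 5: indeg[0]->0 | ready=[0] | order so far=[1, 4, 3, 6, 2, 5]
  pop 0: no out-edges | ready=[] | order so far=[1, 4, 3, 6, 2, 5, 0]
New canonical toposort: [1, 4, 3, 6, 2, 5, 0]
Compare positions:
  Node 0: index 4 -> 6 (moved)
  Node 1: index 0 -> 0 (same)
  Node 2: index 5 -> 4 (moved)
  Node 3: index 2 -> 2 (same)
  Node 4: index 1 -> 1 (same)
  Node 5: index 6 -> 5 (moved)
  Node 6: index 3 -> 3 (same)
Nodes that changed position: 0 2 5

Answer: 0 2 5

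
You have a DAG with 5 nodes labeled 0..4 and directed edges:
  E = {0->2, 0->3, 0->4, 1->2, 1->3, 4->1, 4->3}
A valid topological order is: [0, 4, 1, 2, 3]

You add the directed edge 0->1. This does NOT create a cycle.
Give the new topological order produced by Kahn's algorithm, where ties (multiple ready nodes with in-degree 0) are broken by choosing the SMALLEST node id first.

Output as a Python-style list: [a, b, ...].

Old toposort: [0, 4, 1, 2, 3]
Added edge: 0->1
Position of 0 (0) < position of 1 (2). Old order still valid.
Run Kahn's algorithm (break ties by smallest node id):
  initial in-degrees: [0, 2, 2, 3, 1]
  ready (indeg=0): [0]
  pop 0: indeg[1]->1; indeg[2]->1; indeg[3]->2; indeg[4]->0 | ready=[4] | order so far=[0]
  pop 4: indeg[1]->0; indeg[3]->1 | ready=[1] | order so far=[0, 4]
  pop 1: indeg[2]->0; indeg[3]->0 | ready=[2, 3] | order so far=[0, 4, 1]
  pop 2: no out-edges | ready=[3] | order so far=[0, 4, 1, 2]
  pop 3: no out-edges | ready=[] | order so far=[0, 4, 1, 2, 3]
  Result: [0, 4, 1, 2, 3]

Answer: [0, 4, 1, 2, 3]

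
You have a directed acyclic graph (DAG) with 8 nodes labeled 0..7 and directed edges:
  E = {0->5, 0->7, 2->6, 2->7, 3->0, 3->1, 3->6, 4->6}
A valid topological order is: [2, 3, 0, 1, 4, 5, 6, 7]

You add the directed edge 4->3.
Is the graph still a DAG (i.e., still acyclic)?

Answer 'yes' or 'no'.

Answer: yes

Derivation:
Given toposort: [2, 3, 0, 1, 4, 5, 6, 7]
Position of 4: index 4; position of 3: index 1
New edge 4->3: backward (u after v in old order)
Backward edge: old toposort is now invalid. Check if this creates a cycle.
Does 3 already reach 4? Reachable from 3: [0, 1, 3, 5, 6, 7]. NO -> still a DAG (reorder needed).
Still a DAG? yes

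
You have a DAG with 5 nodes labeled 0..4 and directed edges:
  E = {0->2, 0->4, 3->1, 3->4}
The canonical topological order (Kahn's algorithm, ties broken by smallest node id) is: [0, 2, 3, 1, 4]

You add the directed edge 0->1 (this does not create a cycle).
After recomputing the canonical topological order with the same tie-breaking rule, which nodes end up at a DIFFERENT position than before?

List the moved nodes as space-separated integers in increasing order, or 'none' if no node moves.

Old toposort: [0, 2, 3, 1, 4]
Added edge 0->1
Recompute Kahn (smallest-id tiebreak):
  initial in-degrees: [0, 2, 1, 0, 2]
  ready (indeg=0): [0, 3]
  pop 0: indeg[1]->1; indeg[2]->0; indeg[4]->1 | ready=[2, 3] | order so far=[0]
  pop 2: no out-edges | ready=[3] | order so far=[0, 2]
  pop 3: indeg[1]->0; indeg[4]->0 | ready=[1, 4] | order so far=[0, 2, 3]
  pop 1: no out-edges | ready=[4] | order so far=[0, 2, 3, 1]
  pop 4: no out-edges | ready=[] | order so far=[0, 2, 3, 1, 4]
New canonical toposort: [0, 2, 3, 1, 4]
Compare positions:
  Node 0: index 0 -> 0 (same)
  Node 1: index 3 -> 3 (same)
  Node 2: index 1 -> 1 (same)
  Node 3: index 2 -> 2 (same)
  Node 4: index 4 -> 4 (same)
Nodes that changed position: none

Answer: none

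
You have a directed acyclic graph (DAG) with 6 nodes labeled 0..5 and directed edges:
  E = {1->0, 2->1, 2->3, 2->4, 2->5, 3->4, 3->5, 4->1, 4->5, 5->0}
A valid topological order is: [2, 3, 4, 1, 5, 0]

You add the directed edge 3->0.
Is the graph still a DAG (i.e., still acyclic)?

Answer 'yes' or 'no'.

Answer: yes

Derivation:
Given toposort: [2, 3, 4, 1, 5, 0]
Position of 3: index 1; position of 0: index 5
New edge 3->0: forward
Forward edge: respects the existing order. Still a DAG, same toposort still valid.
Still a DAG? yes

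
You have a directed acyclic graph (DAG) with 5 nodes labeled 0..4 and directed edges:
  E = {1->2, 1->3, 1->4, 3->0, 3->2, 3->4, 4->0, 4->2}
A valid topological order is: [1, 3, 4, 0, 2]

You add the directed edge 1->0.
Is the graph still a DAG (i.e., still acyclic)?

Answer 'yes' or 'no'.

Answer: yes

Derivation:
Given toposort: [1, 3, 4, 0, 2]
Position of 1: index 0; position of 0: index 3
New edge 1->0: forward
Forward edge: respects the existing order. Still a DAG, same toposort still valid.
Still a DAG? yes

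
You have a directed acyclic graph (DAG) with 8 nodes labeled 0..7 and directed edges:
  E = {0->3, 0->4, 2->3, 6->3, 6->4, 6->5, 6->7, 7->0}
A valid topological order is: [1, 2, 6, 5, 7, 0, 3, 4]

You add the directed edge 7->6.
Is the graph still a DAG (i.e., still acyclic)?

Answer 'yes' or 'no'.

Answer: no

Derivation:
Given toposort: [1, 2, 6, 5, 7, 0, 3, 4]
Position of 7: index 4; position of 6: index 2
New edge 7->6: backward (u after v in old order)
Backward edge: old toposort is now invalid. Check if this creates a cycle.
Does 6 already reach 7? Reachable from 6: [0, 3, 4, 5, 6, 7]. YES -> cycle!
Still a DAG? no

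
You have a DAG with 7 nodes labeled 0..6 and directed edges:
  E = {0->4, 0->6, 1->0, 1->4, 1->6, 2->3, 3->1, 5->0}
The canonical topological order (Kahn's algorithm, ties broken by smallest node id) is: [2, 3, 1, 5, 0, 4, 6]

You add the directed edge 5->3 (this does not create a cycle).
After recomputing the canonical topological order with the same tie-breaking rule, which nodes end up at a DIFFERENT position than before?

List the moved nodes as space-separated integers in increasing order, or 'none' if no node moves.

Old toposort: [2, 3, 1, 5, 0, 4, 6]
Added edge 5->3
Recompute Kahn (smallest-id tiebreak):
  initial in-degrees: [2, 1, 0, 2, 2, 0, 2]
  ready (indeg=0): [2, 5]
  pop 2: indeg[3]->1 | ready=[5] | order so far=[2]
  pop 5: indeg[0]->1; indeg[3]->0 | ready=[3] | order so far=[2, 5]
  pop 3: indeg[1]->0 | ready=[1] | order so far=[2, 5, 3]
  pop 1: indeg[0]->0; indeg[4]->1; indeg[6]->1 | ready=[0] | order so far=[2, 5, 3, 1]
  pop 0: indeg[4]->0; indeg[6]->0 | ready=[4, 6] | order so far=[2, 5, 3, 1, 0]
  pop 4: no out-edges | ready=[6] | order so far=[2, 5, 3, 1, 0, 4]
  pop 6: no out-edges | ready=[] | order so far=[2, 5, 3, 1, 0, 4, 6]
New canonical toposort: [2, 5, 3, 1, 0, 4, 6]
Compare positions:
  Node 0: index 4 -> 4 (same)
  Node 1: index 2 -> 3 (moved)
  Node 2: index 0 -> 0 (same)
  Node 3: index 1 -> 2 (moved)
  Node 4: index 5 -> 5 (same)
  Node 5: index 3 -> 1 (moved)
  Node 6: index 6 -> 6 (same)
Nodes that changed position: 1 3 5

Answer: 1 3 5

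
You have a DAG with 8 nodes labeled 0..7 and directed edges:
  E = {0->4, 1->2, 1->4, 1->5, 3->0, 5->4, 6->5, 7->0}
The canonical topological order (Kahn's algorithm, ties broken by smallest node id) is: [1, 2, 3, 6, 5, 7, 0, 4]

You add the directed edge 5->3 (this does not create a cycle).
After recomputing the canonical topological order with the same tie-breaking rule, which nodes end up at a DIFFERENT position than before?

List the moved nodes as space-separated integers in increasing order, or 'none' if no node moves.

Answer: 3 5 6

Derivation:
Old toposort: [1, 2, 3, 6, 5, 7, 0, 4]
Added edge 5->3
Recompute Kahn (smallest-id tiebreak):
  initial in-degrees: [2, 0, 1, 1, 3, 2, 0, 0]
  ready (indeg=0): [1, 6, 7]
  pop 1: indeg[2]->0; indeg[4]->2; indeg[5]->1 | ready=[2, 6, 7] | order so far=[1]
  pop 2: no out-edges | ready=[6, 7] | order so far=[1, 2]
  pop 6: indeg[5]->0 | ready=[5, 7] | order so far=[1, 2, 6]
  pop 5: indeg[3]->0; indeg[4]->1 | ready=[3, 7] | order so far=[1, 2, 6, 5]
  pop 3: indeg[0]->1 | ready=[7] | order so far=[1, 2, 6, 5, 3]
  pop 7: indeg[0]->0 | ready=[0] | order so far=[1, 2, 6, 5, 3, 7]
  pop 0: indeg[4]->0 | ready=[4] | order so far=[1, 2, 6, 5, 3, 7, 0]
  pop 4: no out-edges | ready=[] | order so far=[1, 2, 6, 5, 3, 7, 0, 4]
New canonical toposort: [1, 2, 6, 5, 3, 7, 0, 4]
Compare positions:
  Node 0: index 6 -> 6 (same)
  Node 1: index 0 -> 0 (same)
  Node 2: index 1 -> 1 (same)
  Node 3: index 2 -> 4 (moved)
  Node 4: index 7 -> 7 (same)
  Node 5: index 4 -> 3 (moved)
  Node 6: index 3 -> 2 (moved)
  Node 7: index 5 -> 5 (same)
Nodes that changed position: 3 5 6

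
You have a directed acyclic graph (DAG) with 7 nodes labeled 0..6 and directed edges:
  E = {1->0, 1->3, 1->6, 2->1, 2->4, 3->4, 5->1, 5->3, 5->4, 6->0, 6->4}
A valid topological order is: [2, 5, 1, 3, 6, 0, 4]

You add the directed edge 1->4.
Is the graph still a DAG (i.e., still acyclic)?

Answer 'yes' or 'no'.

Answer: yes

Derivation:
Given toposort: [2, 5, 1, 3, 6, 0, 4]
Position of 1: index 2; position of 4: index 6
New edge 1->4: forward
Forward edge: respects the existing order. Still a DAG, same toposort still valid.
Still a DAG? yes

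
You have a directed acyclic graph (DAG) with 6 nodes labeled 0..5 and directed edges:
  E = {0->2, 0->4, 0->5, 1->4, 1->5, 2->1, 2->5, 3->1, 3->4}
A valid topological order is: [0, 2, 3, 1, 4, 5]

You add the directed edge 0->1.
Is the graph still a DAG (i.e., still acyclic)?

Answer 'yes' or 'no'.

Given toposort: [0, 2, 3, 1, 4, 5]
Position of 0: index 0; position of 1: index 3
New edge 0->1: forward
Forward edge: respects the existing order. Still a DAG, same toposort still valid.
Still a DAG? yes

Answer: yes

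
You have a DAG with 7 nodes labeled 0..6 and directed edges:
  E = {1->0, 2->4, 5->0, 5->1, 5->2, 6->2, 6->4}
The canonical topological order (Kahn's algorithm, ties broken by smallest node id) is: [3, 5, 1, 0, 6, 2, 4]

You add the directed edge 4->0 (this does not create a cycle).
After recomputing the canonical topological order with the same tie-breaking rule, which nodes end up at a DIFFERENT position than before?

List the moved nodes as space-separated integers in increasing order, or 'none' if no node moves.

Old toposort: [3, 5, 1, 0, 6, 2, 4]
Added edge 4->0
Recompute Kahn (smallest-id tiebreak):
  initial in-degrees: [3, 1, 2, 0, 2, 0, 0]
  ready (indeg=0): [3, 5, 6]
  pop 3: no out-edges | ready=[5, 6] | order so far=[3]
  pop 5: indeg[0]->2; indeg[1]->0; indeg[2]->1 | ready=[1, 6] | order so far=[3, 5]
  pop 1: indeg[0]->1 | ready=[6] | order so far=[3, 5, 1]
  pop 6: indeg[2]->0; indeg[4]->1 | ready=[2] | order so far=[3, 5, 1, 6]
  pop 2: indeg[4]->0 | ready=[4] | order so far=[3, 5, 1, 6, 2]
  pop 4: indeg[0]->0 | ready=[0] | order so far=[3, 5, 1, 6, 2, 4]
  pop 0: no out-edges | ready=[] | order so far=[3, 5, 1, 6, 2, 4, 0]
New canonical toposort: [3, 5, 1, 6, 2, 4, 0]
Compare positions:
  Node 0: index 3 -> 6 (moved)
  Node 1: index 2 -> 2 (same)
  Node 2: index 5 -> 4 (moved)
  Node 3: index 0 -> 0 (same)
  Node 4: index 6 -> 5 (moved)
  Node 5: index 1 -> 1 (same)
  Node 6: index 4 -> 3 (moved)
Nodes that changed position: 0 2 4 6

Answer: 0 2 4 6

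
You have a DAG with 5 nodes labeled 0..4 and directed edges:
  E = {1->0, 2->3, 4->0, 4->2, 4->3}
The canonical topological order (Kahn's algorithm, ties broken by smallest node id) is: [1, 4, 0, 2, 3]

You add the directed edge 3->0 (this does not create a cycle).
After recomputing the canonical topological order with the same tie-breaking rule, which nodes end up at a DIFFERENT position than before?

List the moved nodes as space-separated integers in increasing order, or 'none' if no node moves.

Answer: 0 2 3

Derivation:
Old toposort: [1, 4, 0, 2, 3]
Added edge 3->0
Recompute Kahn (smallest-id tiebreak):
  initial in-degrees: [3, 0, 1, 2, 0]
  ready (indeg=0): [1, 4]
  pop 1: indeg[0]->2 | ready=[4] | order so far=[1]
  pop 4: indeg[0]->1; indeg[2]->0; indeg[3]->1 | ready=[2] | order so far=[1, 4]
  pop 2: indeg[3]->0 | ready=[3] | order so far=[1, 4, 2]
  pop 3: indeg[0]->0 | ready=[0] | order so far=[1, 4, 2, 3]
  pop 0: no out-edges | ready=[] | order so far=[1, 4, 2, 3, 0]
New canonical toposort: [1, 4, 2, 3, 0]
Compare positions:
  Node 0: index 2 -> 4 (moved)
  Node 1: index 0 -> 0 (same)
  Node 2: index 3 -> 2 (moved)
  Node 3: index 4 -> 3 (moved)
  Node 4: index 1 -> 1 (same)
Nodes that changed position: 0 2 3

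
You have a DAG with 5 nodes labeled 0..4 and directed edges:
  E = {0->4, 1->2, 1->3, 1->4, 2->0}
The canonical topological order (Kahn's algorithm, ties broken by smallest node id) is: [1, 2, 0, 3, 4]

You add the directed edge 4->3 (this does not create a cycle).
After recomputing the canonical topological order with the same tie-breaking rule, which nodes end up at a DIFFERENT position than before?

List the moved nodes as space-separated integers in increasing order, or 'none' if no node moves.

Answer: 3 4

Derivation:
Old toposort: [1, 2, 0, 3, 4]
Added edge 4->3
Recompute Kahn (smallest-id tiebreak):
  initial in-degrees: [1, 0, 1, 2, 2]
  ready (indeg=0): [1]
  pop 1: indeg[2]->0; indeg[3]->1; indeg[4]->1 | ready=[2] | order so far=[1]
  pop 2: indeg[0]->0 | ready=[0] | order so far=[1, 2]
  pop 0: indeg[4]->0 | ready=[4] | order so far=[1, 2, 0]
  pop 4: indeg[3]->0 | ready=[3] | order so far=[1, 2, 0, 4]
  pop 3: no out-edges | ready=[] | order so far=[1, 2, 0, 4, 3]
New canonical toposort: [1, 2, 0, 4, 3]
Compare positions:
  Node 0: index 2 -> 2 (same)
  Node 1: index 0 -> 0 (same)
  Node 2: index 1 -> 1 (same)
  Node 3: index 3 -> 4 (moved)
  Node 4: index 4 -> 3 (moved)
Nodes that changed position: 3 4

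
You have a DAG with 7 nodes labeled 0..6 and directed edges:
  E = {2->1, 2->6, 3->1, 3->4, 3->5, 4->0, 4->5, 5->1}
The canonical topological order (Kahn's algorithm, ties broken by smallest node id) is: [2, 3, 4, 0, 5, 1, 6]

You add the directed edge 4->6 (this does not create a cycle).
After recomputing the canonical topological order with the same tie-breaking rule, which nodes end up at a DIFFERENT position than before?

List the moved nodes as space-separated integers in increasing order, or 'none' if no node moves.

Old toposort: [2, 3, 4, 0, 5, 1, 6]
Added edge 4->6
Recompute Kahn (smallest-id tiebreak):
  initial in-degrees: [1, 3, 0, 0, 1, 2, 2]
  ready (indeg=0): [2, 3]
  pop 2: indeg[1]->2; indeg[6]->1 | ready=[3] | order so far=[2]
  pop 3: indeg[1]->1; indeg[4]->0; indeg[5]->1 | ready=[4] | order so far=[2, 3]
  pop 4: indeg[0]->0; indeg[5]->0; indeg[6]->0 | ready=[0, 5, 6] | order so far=[2, 3, 4]
  pop 0: no out-edges | ready=[5, 6] | order so far=[2, 3, 4, 0]
  pop 5: indeg[1]->0 | ready=[1, 6] | order so far=[2, 3, 4, 0, 5]
  pop 1: no out-edges | ready=[6] | order so far=[2, 3, 4, 0, 5, 1]
  pop 6: no out-edges | ready=[] | order so far=[2, 3, 4, 0, 5, 1, 6]
New canonical toposort: [2, 3, 4, 0, 5, 1, 6]
Compare positions:
  Node 0: index 3 -> 3 (same)
  Node 1: index 5 -> 5 (same)
  Node 2: index 0 -> 0 (same)
  Node 3: index 1 -> 1 (same)
  Node 4: index 2 -> 2 (same)
  Node 5: index 4 -> 4 (same)
  Node 6: index 6 -> 6 (same)
Nodes that changed position: none

Answer: none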